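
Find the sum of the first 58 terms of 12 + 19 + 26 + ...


aₙ = 12 + (58-1)×7 = 411
Sₙ = n(a₁+aₙ)/2 = 58×(12+411)/2
= 58×423/2 = 12267

S_58 = 12267


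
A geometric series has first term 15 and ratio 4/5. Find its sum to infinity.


S∞ = a₁/(1-r) = 15/(1 - 4/5)
= 15/(1/5)
= 75

S∞ = 75


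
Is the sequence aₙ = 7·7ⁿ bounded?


aₙ = 7·7ⁿ → as n→∞, aₙ→∞ (since base 7 > 1)
No finite upper bound exists
The sequence is UNBOUNDED

Unbounded (aₙ → ∞ as n → ∞)


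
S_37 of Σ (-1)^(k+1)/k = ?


S = 1 - 1/2 + 1/3 - 1/4 + 1/5 - 1/6 + 1/7 - 1/8 ± ...
= 0.7065
(Full series converges to +ln(2) ≈ +0.6931)

S_37 = 0.7065


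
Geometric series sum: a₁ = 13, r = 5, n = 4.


Sₙ = 13×(5^4 - 1)/(5 - 1)
= 13×(625 - 1)/4
= 13×624/4
= 2028

S_4 = 2028


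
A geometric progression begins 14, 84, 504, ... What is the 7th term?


aₙ = a₁·r^(n-1)
= 14×6^6
= 14×46656
= 653184

a_7 = 653184


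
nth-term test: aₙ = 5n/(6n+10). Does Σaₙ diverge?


lim(n→∞) 5n/(6n+10) = 5/6 = 5/6  (divide numerator and denominator by n)
lim aₙ = 5/6 ≠ 0 → series DIVERGES

Diverges (lim aₙ = 5/6 ≠ 0)


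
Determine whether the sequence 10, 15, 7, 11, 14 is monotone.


Differences: 5, -8, 4, 3
Difference at position 1 is +5 (> 0) but position 2 is -8 (< 0) — sequence both rises and falls
→ NOT monotonic

Not monotonic


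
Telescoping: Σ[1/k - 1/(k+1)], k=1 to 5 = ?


Telescoping: adjacent terms cancel.
= 1/1 - 1/6
= 1 - 1/6 = 5/6

Sum = 5/6


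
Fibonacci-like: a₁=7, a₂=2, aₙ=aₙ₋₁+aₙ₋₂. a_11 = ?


Computing iteratively: 7, 2, 9, 11, 20, 31, 51, 82, 133, 215, 348
a_11 = 348

a_11 = 348


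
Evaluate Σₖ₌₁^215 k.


n(n+1)/2 = 215×216/2 = 46440/2 = 23220

Σk = 23220


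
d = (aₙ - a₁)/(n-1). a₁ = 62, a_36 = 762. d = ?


d = (aₙ - a₁)/(n-1)
= (762 - 62)/(36-1)
= 700/35 = 20

d = 20


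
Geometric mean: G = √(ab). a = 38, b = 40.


GM = √(38×40) = √1520 = 38.9872

GM = 38.9872


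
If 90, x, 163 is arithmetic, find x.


AM = (90 + 163)/2 = 253/2 = 126.5

AM = 126.5


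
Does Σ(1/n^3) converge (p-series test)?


p-series test: Σ c/n^p converges if p > 1, diverges if p ≤ 1 (constant c > 0 doesn't affect convergence).
p = 3
3 > 1 → CONVERGES

Converges (p = 3 > 1)


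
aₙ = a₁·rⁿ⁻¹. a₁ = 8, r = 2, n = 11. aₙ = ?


aₙ = a₁·r^(n-1)
= 8×2^10
= 8×1024
= 8192

a_11 = 8192


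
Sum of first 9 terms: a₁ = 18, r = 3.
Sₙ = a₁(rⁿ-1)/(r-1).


Sₙ = 18×(3^9 - 1)/(3 - 1)
= 18×(19683 - 1)/2
= 18×19682/2
= 177138

S_9 = 177138


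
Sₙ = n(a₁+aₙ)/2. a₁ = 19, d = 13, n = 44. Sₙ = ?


aₙ = 19 + (44-1)×13 = 578
Sₙ = n(a₁+aₙ)/2 = 44×(19+578)/2
= 44×597/2 = 13134

S_44 = 13134


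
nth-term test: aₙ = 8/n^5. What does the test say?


lim(n→∞) 8/n^5 = 0
lim aₙ = 0 → nth-term test is INCONCLUSIVE
(Need other tests; this is actually a convergent p-series with p=5 > 1)

Inconclusive (lim aₙ = 0; need another test)


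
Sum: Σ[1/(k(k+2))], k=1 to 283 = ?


1/(k(k+2)) = (1/2)·(1/k - 1/(k+2)) (partial fractions)
Telescoping: Σ = (1/2)·(1 + 1/2 - 1/284 - 1/285) = 120841/161880

Sum = 120841/161880


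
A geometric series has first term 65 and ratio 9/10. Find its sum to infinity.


S∞ = a₁/(1-r) = 65/(1 - 9/10)
= 65/(1/10)
= 650

S∞ = 650


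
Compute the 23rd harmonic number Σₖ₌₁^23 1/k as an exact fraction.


H_23 = 1/1 + 1/2 + 1/3 + ... + 1/23
= 444316699/118982864
≈ 3.7343

H_23 = 444316699/118982864 ≈ 3.7343


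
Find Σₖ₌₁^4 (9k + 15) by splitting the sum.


Σ(9k+15) = 9·Σk + 15·n
= 9·10 + 15·4
= 90 + 60 = 150

Σ = 150


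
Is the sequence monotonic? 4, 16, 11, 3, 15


Differences: 12, -5, -8, 12
Difference at position 1 is +12 (> 0) but position 2 is -5 (< 0) — sequence both rises and falls
→ NOT monotonic

Not monotonic


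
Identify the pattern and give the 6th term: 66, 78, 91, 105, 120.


Pattern: triangular numbers: n(n+1)/2
Terms: 66, 78, 91, 105, 120
Next term = 136

Next term = 136


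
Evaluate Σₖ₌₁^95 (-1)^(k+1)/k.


S = 1 - 1/2 + 1/3 - 1/4 + 1/5 - 1/6 + 1/7 - 1/8 ± ...
= 0.6984
(Full series converges to +ln(2) ≈ +0.6931)

S_95 = 0.6984


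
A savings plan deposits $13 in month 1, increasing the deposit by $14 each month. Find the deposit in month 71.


aₙ = a₁ + (n-1)d
= 13 + (71-1)×14
= 13 + 980
= 993

a_71 = 993


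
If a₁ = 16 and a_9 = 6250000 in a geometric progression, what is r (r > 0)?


r^(n-1) = aₙ/a₁
r^8 = 6250000/16 = 390625
r = 390625^(1/8)
= ±5; taking r > 0 gives r = 5

r = 5


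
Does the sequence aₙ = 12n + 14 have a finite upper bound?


aₙ = 12n + 14 → as n→∞, aₙ→∞
No finite upper bound exists
The sequence is UNBOUNDED

Unbounded (aₙ → ∞ as n → ∞)


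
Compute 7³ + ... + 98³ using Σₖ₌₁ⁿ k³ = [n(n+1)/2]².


Σₖ₌7^98 k³ = [98·99/2]² − [6·7/2]²
= 23532201 − 441 = 23531760

Σk³ = 23531760


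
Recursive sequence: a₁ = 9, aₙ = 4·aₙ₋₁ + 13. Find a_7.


Computing step by step:
a_1 = 9
a_2 = 49
a_3 = 209
a_4 = 849
a_5 = 3409
a_6 = 13649
a_7 = 54609


a_7 = 54609


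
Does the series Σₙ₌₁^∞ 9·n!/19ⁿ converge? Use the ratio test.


aₙ = 9·n!/19^n
a_{n+1}/aₙ = (n+1)!/19^(n+1) × 19^n/n!  (constant 9 cancels)
= (n+1)/19
L = lim(n→∞) (n+1)/19 = ∞
L > 1 → series DIVERGES

Diverges (ratio test: L = ∞ > 1)


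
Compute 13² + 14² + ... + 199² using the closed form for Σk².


Σₖ₌13^199 k² = Σₖ₌₁^199 k² − Σₖ₌₁^12 k²
= 199·200·399/6 − 12·13·25/6
= 2646700 − 650 = 2646050

Σk² = 2646050


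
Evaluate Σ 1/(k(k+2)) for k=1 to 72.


1/(k(k+2)) = (1/2)·(1/k - 1/(k+2)) (partial fractions)
Telescoping: Σ = (1/2)·(1 + 1/2 - 1/73 - 1/74) = 1989/2701

Sum = 1989/2701


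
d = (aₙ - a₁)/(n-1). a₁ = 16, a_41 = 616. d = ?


d = (aₙ - a₁)/(n-1)
= (616 - 16)/(41-1)
= 600/40 = 15

d = 15


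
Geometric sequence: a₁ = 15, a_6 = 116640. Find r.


r^(n-1) = aₙ/a₁
r^5 = 116640/15 = 7776
r = 7776^(1/5)
= 6

r = 6


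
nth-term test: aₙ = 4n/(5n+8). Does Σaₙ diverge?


lim(n→∞) 4n/(5n+8) = 4/5 = 4/5  (divide numerator and denominator by n)
lim aₙ = 4/5 ≠ 0 → series DIVERGES

Diverges (lim aₙ = 4/5 ≠ 0)


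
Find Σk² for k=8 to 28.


Σₖ₌8^28 k² = Σₖ₌₁^28 k² − Σₖ₌₁^7 k²
= 28·29·57/6 − 7·8·15/6
= 7714 − 140 = 7574

Σk² = 7574


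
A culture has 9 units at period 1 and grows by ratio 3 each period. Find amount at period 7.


aₙ = a₁·r^(n-1)
= 9×3^6
= 9×729
= 6561

a_7 = 6561


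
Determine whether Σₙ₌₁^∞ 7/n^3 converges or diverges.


p-series test: Σ c/n^p converges if p > 1, diverges if p ≤ 1 (constant c > 0 doesn't affect convergence).
p = 3
3 > 1 → CONVERGES

Converges (p = 3 > 1)


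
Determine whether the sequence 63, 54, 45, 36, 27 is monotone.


Differences: -9, -9, -9, -9
All differences < 0 → strictly DECREASING

Monotonically decreasing


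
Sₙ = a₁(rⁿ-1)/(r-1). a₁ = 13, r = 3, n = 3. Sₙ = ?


Sₙ = 13×(3^3 - 1)/(3 - 1)
= 13×(27 - 1)/2
= 13×26/2
= 169

S_3 = 169


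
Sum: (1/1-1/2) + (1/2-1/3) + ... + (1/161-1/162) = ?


Telescoping: adjacent terms cancel.
= 1/1 - 1/162
= 1 - 1/162 = 161/162

Sum = 161/162


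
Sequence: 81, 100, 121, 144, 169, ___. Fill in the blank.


Pattern: perfect squares: n²
Terms: 81, 100, 121, 144, 169
Next term = 196

Next term = 196


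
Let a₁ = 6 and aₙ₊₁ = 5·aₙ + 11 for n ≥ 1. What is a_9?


Computing step by step:
a_1 = 6
a_2 = 41
a_3 = 216
a_4 = 1091
a_5 = 5466
a_6 = 27341
a_7 = 136716
a_8 = 683591
a_9 = 3417966


a_9 = 3417966


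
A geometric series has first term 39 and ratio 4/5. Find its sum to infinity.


S∞ = a₁/(1-r) = 39/(1 - 4/5)
= 39/(1/5)
= 195

S∞ = 195


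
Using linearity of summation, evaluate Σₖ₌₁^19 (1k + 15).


Σ(1k+15) = 1·Σk + 15·n
= 1·190 + 15·19
= 190 + 285 = 475

Σ = 475


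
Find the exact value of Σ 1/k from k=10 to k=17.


Σₖ₌10^17 1/k = 1/10 + 1/11 + 1/12 + 1/13 + 1/14 + 1/15 + 1/16 + 1/17
= 166245/272272
≈ 0.6106

Sum = 166245/272272 ≈ 0.6106


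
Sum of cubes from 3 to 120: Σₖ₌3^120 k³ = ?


Σₖ₌3^120 k³ = [120·121/2]² − [2·3/2]²
= 52707600 − 9 = 52707591

Σk³ = 52707591


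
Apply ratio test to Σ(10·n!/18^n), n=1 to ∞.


aₙ = 10·n!/18^n
a_{n+1}/aₙ = (n+1)!/18^(n+1) × 18^n/n!  (constant 10 cancels)
= (n+1)/18
L = lim(n→∞) (n+1)/18 = ∞
L > 1 → series DIVERGES

Diverges (ratio test: L = ∞ > 1)


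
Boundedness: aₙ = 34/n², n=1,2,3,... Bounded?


a₁ = 34, a₂ = 34/4, a₃ = 34/9, ...
0 < aₙ ≤ 34 for all n ≥ 1
The sequence IS bounded

Bounded (0 < aₙ ≤ 34)


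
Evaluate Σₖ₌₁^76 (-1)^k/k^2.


S = -1 + 1/4 - 1/9 + 1/16 - 1/25 + 1/36 - 1/49 + 1/64 ± ...
= -0.8224
(Full series converges to -π²/12 ≈ -0.8225)

S_76 = -0.8224


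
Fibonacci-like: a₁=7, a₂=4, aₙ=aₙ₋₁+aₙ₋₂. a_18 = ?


Computing iteratively: 7, 4, 11, 15, 26, 41, 67, 108, 175, 283, 458, 741, ...
a_18 = 13297

a_18 = 13297


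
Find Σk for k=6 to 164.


Σₖ₌6^164 k = Σₖ₌₁^164 k − Σₖ₌₁^5 k
= 164·165/2 − 5·6/2
= 13530 − 15 = 13515

Σk = 13515


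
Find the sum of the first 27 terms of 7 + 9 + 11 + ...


aₙ = 7 + (27-1)×2 = 59
Sₙ = n(a₁+aₙ)/2 = 27×(7+59)/2
= 27×66/2 = 891

S_27 = 891


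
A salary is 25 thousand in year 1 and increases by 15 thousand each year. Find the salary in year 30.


aₙ = a₁ + (n-1)d
= 25 + (30-1)×15
= 25 + 435
= 460

a_30 = 460


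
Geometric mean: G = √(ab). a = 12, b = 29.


GM = √(12×29) = √348 = 18.6548

GM = 18.6548


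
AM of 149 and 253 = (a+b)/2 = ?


AM = (149 + 253)/2 = 402/2 = 201

AM = 201


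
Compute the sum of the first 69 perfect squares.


n = 69
n(n+1)(2n+1)/6 = 69×70×139/6
= 671370/6 = 111895

Σk² = 111895


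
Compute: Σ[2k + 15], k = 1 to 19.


Σ(2k+15) = 2·Σk + 15·n
= 2·190 + 15·19
= 380 + 285 = 665

Σ = 665


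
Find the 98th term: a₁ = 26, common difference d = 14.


aₙ = a₁ + (n-1)d
= 26 + (98-1)×14
= 26 + 1358
= 1384

a_98 = 1384


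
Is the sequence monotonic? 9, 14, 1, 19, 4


Differences: 5, -13, 18, -15
Difference at position 1 is +5 (> 0) but position 2 is -13 (< 0) — sequence both rises and falls
→ NOT monotonic

Not monotonic


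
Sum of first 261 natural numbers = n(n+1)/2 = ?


n(n+1)/2 = 261×262/2 = 68382/2 = 34191

Σk = 34191


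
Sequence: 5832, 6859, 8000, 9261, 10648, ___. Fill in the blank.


Pattern: perfect cubes: n³
Terms: 5832, 6859, 8000, 9261, 10648
Next term = 12167

Next term = 12167


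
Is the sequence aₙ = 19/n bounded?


a₁ = 19, a₂ = 19/2, a₃ = 19/3, ...
0 < aₙ ≤ 19 for all n ≥ 1
Lower bound: 0, Upper bound: 19
The sequence IS bounded

Bounded (0 < aₙ ≤ 19)


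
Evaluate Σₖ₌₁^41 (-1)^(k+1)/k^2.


S = 1 - 1/4 + 1/9 - 1/16 + 1/25 - 1/36 + 1/49 - 1/64 ± ...
= 0.8228
(Full series converges to +π²/12 ≈ +0.8225)

S_41 = 0.8228


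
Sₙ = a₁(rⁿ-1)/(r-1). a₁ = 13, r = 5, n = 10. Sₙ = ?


Sₙ = 13×(5^10 - 1)/(5 - 1)
= 13×(9765625 - 1)/4
= 13×9765624/4
= 31738278

S_10 = 31738278


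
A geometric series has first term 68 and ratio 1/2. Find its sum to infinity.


S∞ = a₁/(1-r) = 68/(1 - 1/2)
= 68/(1/2)
= 136

S∞ = 136


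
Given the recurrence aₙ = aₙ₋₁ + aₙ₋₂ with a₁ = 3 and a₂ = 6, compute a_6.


Computing iteratively: 3, 6, 9, 15, 24, 39
a_6 = 39

a_6 = 39


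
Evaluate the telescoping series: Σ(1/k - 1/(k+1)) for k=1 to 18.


Telescoping: adjacent terms cancel.
= 1/1 - 1/19
= 1 - 1/19 = 18/19

Sum = 18/19


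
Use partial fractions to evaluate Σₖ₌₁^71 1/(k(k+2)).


1/(k(k+2)) = (1/2)·(1/k - 1/(k+2)) (partial fractions)
Telescoping: Σ = (1/2)·(1 + 1/2 - 1/72 - 1/73) = 7739/10512

Sum = 7739/10512


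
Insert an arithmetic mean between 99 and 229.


AM = (99 + 229)/2 = 328/2 = 164

AM = 164


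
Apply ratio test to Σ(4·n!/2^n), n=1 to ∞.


aₙ = 4·n!/2^n
a_{n+1}/aₙ = (n+1)!/2^(n+1) × 2^n/n!  (constant 4 cancels)
= (n+1)/2
L = lim(n→∞) (n+1)/2 = ∞
L > 1 → series DIVERGES

Diverges (ratio test: L = ∞ > 1)


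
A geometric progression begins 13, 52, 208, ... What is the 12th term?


aₙ = a₁·r^(n-1)
= 13×4^11
= 13×4194304
= 54525952

a_12 = 54525952


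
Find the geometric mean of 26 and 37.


GM = √(26×37) = √962 = 31.0161

GM = 31.0161


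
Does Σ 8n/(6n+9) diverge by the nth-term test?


lim(n→∞) 8n/(6n+9) = 8/6 = 4/3  (divide numerator and denominator by n)
lim aₙ = 4/3 ≠ 0 → series DIVERGES

Diverges (lim aₙ = 4/3 ≠ 0)


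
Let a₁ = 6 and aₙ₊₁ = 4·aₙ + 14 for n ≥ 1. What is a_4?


Computing step by step:
a_1 = 6
a_2 = 38
a_3 = 166
a_4 = 678


a_4 = 678


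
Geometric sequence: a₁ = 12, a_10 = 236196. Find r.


r^(n-1) = aₙ/a₁
r^9 = 236196/12 = 19683
r = 19683^(1/9)
= 3

r = 3


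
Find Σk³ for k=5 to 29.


Σₖ₌5^29 k³ = [29·30/2]² − [4·5/2]²
= 189225 − 100 = 189125

Σk³ = 189125


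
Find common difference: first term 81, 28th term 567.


d = (aₙ - a₁)/(n-1)
= (567 - 81)/(28-1)
= 486/27 = 18

d = 18


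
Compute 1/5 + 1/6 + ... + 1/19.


Σₖ₌5^19 1/k = 1/5 + 1/6 + 1/7 + ... + 1/19
= 113634299/77597520
≈ 1.4644

Sum = 113634299/77597520 ≈ 1.4644


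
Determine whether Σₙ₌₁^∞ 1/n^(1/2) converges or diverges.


p-series test: Σ c/n^p converges if p > 1, diverges if p ≤ 1 (constant c > 0 doesn't affect convergence).
p = 1/2
1/2 ≤ 1 → DIVERGES

Diverges (p = 1/2 ≤ 1)


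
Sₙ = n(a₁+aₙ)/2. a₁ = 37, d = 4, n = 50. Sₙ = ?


aₙ = 37 + (50-1)×4 = 233
Sₙ = n(a₁+aₙ)/2 = 50×(37+233)/2
= 50×270/2 = 6750

S_50 = 6750


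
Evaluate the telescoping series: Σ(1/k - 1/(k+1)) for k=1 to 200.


Telescoping: adjacent terms cancel.
= 1/1 - 1/201
= 1 - 1/201 = 200/201

Sum = 200/201


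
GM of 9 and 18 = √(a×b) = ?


GM = √(9×18) = √162 = 12.7279

GM = 12.7279


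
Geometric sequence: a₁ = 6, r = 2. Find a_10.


aₙ = a₁·r^(n-1)
= 6×2^9
= 6×512
= 3072

a_10 = 3072


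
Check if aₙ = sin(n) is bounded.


For all n, -1 ≤ sin(n) ≤ 1, so -1 ≤ sin(n) ≤ 1
Lower bound: -1, Upper bound: 1
The sequence IS bounded

Bounded (-1 ≤ aₙ ≤ 1)


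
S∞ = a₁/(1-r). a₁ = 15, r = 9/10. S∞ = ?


S∞ = a₁/(1-r) = 15/(1 - 9/10)
= 15/(1/10)
= 150

S∞ = 150


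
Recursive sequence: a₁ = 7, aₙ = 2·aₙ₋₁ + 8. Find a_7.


Computing step by step:
a_1 = 7
a_2 = 22
a_3 = 52
a_4 = 112
a_5 = 232
a_6 = 472
a_7 = 952


a_7 = 952


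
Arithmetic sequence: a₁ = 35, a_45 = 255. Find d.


d = (aₙ - a₁)/(n-1)
= (255 - 35)/(45-1)
= 220/44 = 5

d = 5


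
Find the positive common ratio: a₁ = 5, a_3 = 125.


r^(n-1) = aₙ/a₁
r^2 = 125/5 = 25
r = 25^(1/2)
= ±5; taking r > 0 gives r = 5

r = 5


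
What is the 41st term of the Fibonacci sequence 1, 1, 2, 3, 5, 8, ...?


Fibonacci sequence: 1, 1, 2, 3, 5, 8, 13, 21, 34, 55, 89, ...
F(41) = 165580141

F(41) = 165580141


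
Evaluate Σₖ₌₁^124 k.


n(n+1)/2 = 124×125/2 = 15500/2 = 7750

Σk = 7750


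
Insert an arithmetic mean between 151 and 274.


AM = (151 + 274)/2 = 425/2 = 212.5

AM = 212.5


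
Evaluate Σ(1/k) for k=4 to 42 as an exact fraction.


Σₖ₌4^42 1/k = 1/4 + 1/5 + 1/6 + ... + 1/42
= 7093594186011419/2844937529085600
≈ 2.4934

Sum = 7093594186011419/2844937529085600 ≈ 2.4934


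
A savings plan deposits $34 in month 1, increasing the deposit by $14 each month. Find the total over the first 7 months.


aₙ = 34 + (7-1)×14 = 118
Sₙ = n(a₁+aₙ)/2 = 7×(34+118)/2
= 7×152/2 = 532

S_7 = 532


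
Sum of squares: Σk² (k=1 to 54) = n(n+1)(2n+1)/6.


n = 54
n(n+1)(2n+1)/6 = 54×55×109/6
= 323730/6 = 53955

Σk² = 53955


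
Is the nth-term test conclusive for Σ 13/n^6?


lim(n→∞) 13/n^6 = 0
lim aₙ = 0 → nth-term test is INCONCLUSIVE
(Need other tests; this is actually a convergent p-series with p=6 > 1)

Inconclusive (lim aₙ = 0; need another test)


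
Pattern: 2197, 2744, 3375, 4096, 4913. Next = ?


Pattern: perfect cubes: n³
Terms: 2197, 2744, 3375, 4096, 4913
Next term = 5832

Next term = 5832


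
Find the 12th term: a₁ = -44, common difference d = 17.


aₙ = a₁ + (n-1)d
= -44 + (12-1)×17
= -44 + 187
= 143

a_12 = 143


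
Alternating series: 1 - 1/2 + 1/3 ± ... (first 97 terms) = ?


S = 1 - 1/2 + 1/3 - 1/4 + 1/5 - 1/6 + 1/7 - 1/8 ± ...
= 0.6983
(Full series converges to +ln(2) ≈ +0.6931)

S_97 = 0.6983


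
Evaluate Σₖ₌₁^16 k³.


n(n+1)/2 = 16×17/2 = 136
Σk³ = 136² = 18496

Σk³ = 18496


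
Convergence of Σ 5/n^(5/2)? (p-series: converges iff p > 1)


p-series test: Σ c/n^p converges if p > 1, diverges if p ≤ 1 (constant c > 0 doesn't affect convergence).
p = 5/2
5/2 > 1 → CONVERGES

Converges (p = 5/2 > 1)


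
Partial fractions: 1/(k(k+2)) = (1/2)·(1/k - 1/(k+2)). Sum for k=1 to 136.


1/(k(k+2)) = (1/2)·(1/k - 1/(k+2)) (partial fractions)
Telescoping: Σ = (1/2)·(1 + 1/2 - 1/137 - 1/138) = 7021/9453

Sum = 7021/9453


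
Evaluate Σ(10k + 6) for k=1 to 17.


Σ(10k+6) = 10·Σk + 6·n
= 10·153 + 6·17
= 1530 + 102 = 1632

Σ = 1632


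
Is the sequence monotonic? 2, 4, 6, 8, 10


Differences: 2, 2, 2, 2
All differences > 0 → strictly INCREASING

Monotonically increasing


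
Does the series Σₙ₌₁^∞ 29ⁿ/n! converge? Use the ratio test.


aₙ = 29^n/n!
a_{n+1}/aₙ = 29^(n+1)/(n+1)! × n!/29^n
= 29/(n+1)
L = lim(n→∞) 29/(n+1) = 0
L < 1 → series CONVERGES

Converges (ratio test: L = 0 < 1)


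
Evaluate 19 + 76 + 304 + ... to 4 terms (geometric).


Sₙ = 19×(4^4 - 1)/(4 - 1)
= 19×(256 - 1)/3
= 19×255/3
= 1615

S_4 = 1615


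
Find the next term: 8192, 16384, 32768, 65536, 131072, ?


Pattern: powers of 2: 2ⁿ
Terms: 8192, 16384, 32768, 65536, 131072
Next term = 262144

Next term = 262144


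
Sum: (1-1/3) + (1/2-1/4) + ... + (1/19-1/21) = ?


Telescoping with gap 2: two head and two tail terms survive.
= (1 + 1/2) - (1/20 + 1/21)
= 3/2 - 1/20 - 1/21 = 589/420

Sum = 589/420


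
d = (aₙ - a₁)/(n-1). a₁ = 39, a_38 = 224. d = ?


d = (aₙ - a₁)/(n-1)
= (224 - 39)/(38-1)
= 185/37 = 5

d = 5


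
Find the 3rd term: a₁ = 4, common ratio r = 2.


aₙ = a₁·r^(n-1)
= 4×2^2
= 4×4
= 16

a_3 = 16


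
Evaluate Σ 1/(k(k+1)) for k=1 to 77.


1/(k(k+1)) = 1/k - 1/(k+1) (partial fractions)
Telescoping: Σ = 1 - 1/78 = 77/78

Sum = 77/78


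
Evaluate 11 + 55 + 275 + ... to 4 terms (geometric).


Sₙ = 11×(5^4 - 1)/(5 - 1)
= 11×(625 - 1)/4
= 11×624/4
= 1716

S_4 = 1716


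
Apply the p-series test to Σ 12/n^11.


p-series test: Σ c/n^p converges if p > 1, diverges if p ≤ 1 (constant c > 0 doesn't affect convergence).
p = 11
11 > 1 → CONVERGES

Converges (p = 11 > 1)


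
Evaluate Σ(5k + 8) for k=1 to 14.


Σ(5k+8) = 5·Σk + 8·n
= 5·105 + 8·14
= 525 + 112 = 637

Σ = 637


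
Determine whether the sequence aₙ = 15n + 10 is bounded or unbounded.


aₙ = 15n + 10 → as n→∞, aₙ→∞
No finite upper bound exists
The sequence is UNBOUNDED

Unbounded (aₙ → ∞ as n → ∞)


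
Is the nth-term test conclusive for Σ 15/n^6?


lim(n→∞) 15/n^6 = 0
lim aₙ = 0 → nth-term test is INCONCLUSIVE
(Need other tests; this is actually a convergent p-series with p=6 > 1)

Inconclusive (lim aₙ = 0; need another test)


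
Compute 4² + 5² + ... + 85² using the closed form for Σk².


Σₖ₌4^85 k² = Σₖ₌₁^85 k² − Σₖ₌₁^3 k²
= 85·86·171/6 − 3·4·7/6
= 208335 − 14 = 208321

Σk² = 208321


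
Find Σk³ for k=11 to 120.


Σₖ₌11^120 k³ = [120·121/2]² − [10·11/2]²
= 52707600 − 3025 = 52704575

Σk³ = 52704575


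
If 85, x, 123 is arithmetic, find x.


AM = (85 + 123)/2 = 208/2 = 104

AM = 104


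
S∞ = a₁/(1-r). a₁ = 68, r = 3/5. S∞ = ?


S∞ = a₁/(1-r) = 68/(1 - 3/5)
= 68/(2/5)
= 170

S∞ = 170


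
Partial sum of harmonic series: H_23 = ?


H_23 = 1/1 + 1/2 + 1/3 + ... + 1/23
= 444316699/118982864
≈ 3.7343

H_23 = 444316699/118982864 ≈ 3.7343


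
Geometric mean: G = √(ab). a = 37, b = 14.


GM = √(37×14) = √518 = 22.7596

GM = 22.7596


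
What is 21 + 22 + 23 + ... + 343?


Σₖ₌21^343 k = Σₖ₌₁^343 k − Σₖ₌₁^20 k
= 343·344/2 − 20·21/2
= 58996 − 210 = 58786

Σk = 58786


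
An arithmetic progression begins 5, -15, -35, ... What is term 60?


aₙ = a₁ + (n-1)d
= 5 + (60-1)×-20
= 5 - 1180
= -1175

a_60 = -1175


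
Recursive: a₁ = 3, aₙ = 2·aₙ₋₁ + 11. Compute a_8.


Computing step by step:
a_1 = 3
a_2 = 17
a_3 = 45
a_4 = 101
a_5 = 213
a_6 = 437
a_7 = 885
a_8 = 1781


a_8 = 1781


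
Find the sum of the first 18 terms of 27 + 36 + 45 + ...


aₙ = 27 + (18-1)×9 = 180
Sₙ = n(a₁+aₙ)/2 = 18×(27+180)/2
= 18×207/2 = 1863

S_18 = 1863


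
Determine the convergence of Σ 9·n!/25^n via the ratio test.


aₙ = 9·n!/25^n
a_{n+1}/aₙ = (n+1)!/25^(n+1) × 25^n/n!  (constant 9 cancels)
= (n+1)/25
L = lim(n→∞) (n+1)/25 = ∞
L > 1 → series DIVERGES

Diverges (ratio test: L = ∞ > 1)


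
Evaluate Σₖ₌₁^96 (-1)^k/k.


S = -1 + 1/2 - 1/3 + 1/4 - 1/5 + 1/6 - 1/7 + 1/8 ± ...
= -0.688
(Full series converges to -ln(2) ≈ -0.6931)

S_96 = -0.688


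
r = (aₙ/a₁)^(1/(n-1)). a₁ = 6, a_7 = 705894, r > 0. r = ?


r^(n-1) = aₙ/a₁
r^6 = 705894/6 = 117649
r = 117649^(1/6)
= ±7; taking r > 0 gives r = 7

r = 7


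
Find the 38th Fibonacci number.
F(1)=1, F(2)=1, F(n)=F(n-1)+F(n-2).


Fibonacci sequence: 1, 1, 2, 3, 5, 8, 13, 21, 34, 55, 89, ...
F(38) = 39088169

F(38) = 39088169


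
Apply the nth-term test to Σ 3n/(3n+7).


lim(n→∞) 3n/(3n+7) = 3/3 = 1  (divide numerator and denominator by n)
lim aₙ = 1 ≠ 0 → series DIVERGES

Diverges (lim aₙ = 1 ≠ 0)


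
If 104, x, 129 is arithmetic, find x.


AM = (104 + 129)/2 = 233/2 = 116.5

AM = 116.5


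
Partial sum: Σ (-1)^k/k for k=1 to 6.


S = -1 + 1/2 - 1/3 + 1/4 - 1/5 + 1/6
= -0.6167
(Full series converges to -ln(2) ≈ -0.6931)

S_6 = -0.6167


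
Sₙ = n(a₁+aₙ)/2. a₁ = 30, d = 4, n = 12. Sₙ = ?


aₙ = 30 + (12-1)×4 = 74
Sₙ = n(a₁+aₙ)/2 = 12×(30+74)/2
= 12×104/2 = 624

S_12 = 624


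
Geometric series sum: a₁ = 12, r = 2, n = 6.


Sₙ = 12×(2^6 - 1)/(2 - 1)
= 12×(64 - 1)/1
= 12×63/1
= 756

S_6 = 756


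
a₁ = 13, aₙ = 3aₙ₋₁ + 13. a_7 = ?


Computing step by step:
a_1 = 13
a_2 = 52
a_3 = 169
a_4 = 520
a_5 = 1573
a_6 = 4732
a_7 = 14209


a_7 = 14209


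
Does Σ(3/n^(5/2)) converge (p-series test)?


p-series test: Σ c/n^p converges if p > 1, diverges if p ≤ 1 (constant c > 0 doesn't affect convergence).
p = 5/2
5/2 > 1 → CONVERGES

Converges (p = 5/2 > 1)


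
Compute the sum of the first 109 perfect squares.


n = 109
n(n+1)(2n+1)/6 = 109×110×219/6
= 2625810/6 = 437635

Σk² = 437635


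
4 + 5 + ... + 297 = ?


Σₖ₌4^297 k = Σₖ₌₁^297 k − Σₖ₌₁^3 k
= 297·298/2 − 3·4/2
= 44253 − 6 = 44247

Σk = 44247


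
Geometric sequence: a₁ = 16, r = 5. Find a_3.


aₙ = a₁·r^(n-1)
= 16×5^2
= 16×25
= 400

a_3 = 400


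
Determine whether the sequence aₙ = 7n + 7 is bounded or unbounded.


aₙ = 7n + 7 → as n→∞, aₙ→∞
No finite upper bound exists
The sequence is UNBOUNDED

Unbounded (aₙ → ∞ as n → ∞)


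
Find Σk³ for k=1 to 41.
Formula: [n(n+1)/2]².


n(n+1)/2 = 41×42/2 = 861
Σk³ = 861² = 741321

Σk³ = 741321


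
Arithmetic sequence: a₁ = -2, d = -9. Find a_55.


aₙ = a₁ + (n-1)d
= -2 + (55-1)×-9
= -2 - 486
= -488

a_55 = -488


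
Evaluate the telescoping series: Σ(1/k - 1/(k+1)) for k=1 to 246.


Telescoping: adjacent terms cancel.
= 1/1 - 1/247
= 1 - 1/247 = 246/247

Sum = 246/247


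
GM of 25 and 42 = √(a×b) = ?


GM = √(25×42) = √1050 = 32.4037

GM = 32.4037


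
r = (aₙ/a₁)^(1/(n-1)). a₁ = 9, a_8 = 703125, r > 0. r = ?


r^(n-1) = aₙ/a₁
r^7 = 703125/9 = 78125
r = 78125^(1/7)
= 5

r = 5


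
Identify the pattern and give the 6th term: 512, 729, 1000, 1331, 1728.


Pattern: perfect cubes: n³
Terms: 512, 729, 1000, 1331, 1728
Next term = 2197

Next term = 2197


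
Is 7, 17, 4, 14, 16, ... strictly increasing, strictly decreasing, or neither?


Differences: 10, -13, 10, 2
Difference at position 1 is +10 (> 0) but position 2 is -13 (< 0) — sequence both rises and falls
→ NOT monotonic

Not monotonic


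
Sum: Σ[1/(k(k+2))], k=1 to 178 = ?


1/(k(k+2)) = (1/2)·(1/k - 1/(k+2)) (partial fractions)
Telescoping: Σ = (1/2)·(1 + 1/2 - 1/179 - 1/180) = 47971/64440

Sum = 47971/64440


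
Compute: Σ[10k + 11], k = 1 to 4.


Σ(10k+11) = 10·Σk + 11·n
= 10·10 + 11·4
= 100 + 44 = 144

Σ = 144


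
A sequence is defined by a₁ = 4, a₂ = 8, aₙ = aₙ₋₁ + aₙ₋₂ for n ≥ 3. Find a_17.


Computing iteratively: 4, 8, 12, 20, 32, 52, 84, 136, 220, 356, 576, 932, ...
a_17 = 10336

a_17 = 10336


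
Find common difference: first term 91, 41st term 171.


d = (aₙ - a₁)/(n-1)
= (171 - 91)/(41-1)
= 80/40 = 2

d = 2


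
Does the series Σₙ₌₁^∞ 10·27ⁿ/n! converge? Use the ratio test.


aₙ = 10·27^n/n!
a_{n+1}/aₙ = 27^(n+1)/(n+1)! × n!/27^n  (constant 10 cancels)
= 27/(n+1)
L = lim(n→∞) 27/(n+1) = 0
L < 1 → series CONVERGES

Converges (ratio test: L = 0 < 1)


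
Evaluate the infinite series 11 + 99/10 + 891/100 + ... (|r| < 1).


S∞ = a₁/(1-r) = 11/(1 - 9/10)
= 11/(1/10)
= 110

S∞ = 110


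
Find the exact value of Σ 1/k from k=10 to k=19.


Σₖ₌10^19 1/k = 1/10 + 1/11 + 1/12 + 1/13 + 1/14 + 1/15 + 1/16 + 1/17 + 1/18 + 1/19
= 33464927/46558512
≈ 0.7188

Sum = 33464927/46558512 ≈ 0.7188


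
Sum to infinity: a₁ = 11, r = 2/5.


S∞ = a₁/(1-r) = 11/(1 - 2/5)
= 11/(3/5)
= 55/3

S∞ = 55/3


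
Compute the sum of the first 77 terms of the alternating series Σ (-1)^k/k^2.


S = -1 + 1/4 - 1/9 + 1/16 - 1/25 + 1/36 - 1/49 + 1/64 ± ...
= -0.8226
(Full series converges to -π²/12 ≈ -0.8225)

S_77 = -0.8226


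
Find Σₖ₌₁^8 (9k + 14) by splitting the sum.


Σ(9k+14) = 9·Σk + 14·n
= 9·36 + 14·8
= 324 + 112 = 436

Σ = 436


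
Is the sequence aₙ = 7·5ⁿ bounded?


aₙ = 7·5ⁿ → as n→∞, aₙ→∞ (since base 5 > 1)
No finite upper bound exists
The sequence is UNBOUNDED

Unbounded (aₙ → ∞ as n → ∞)


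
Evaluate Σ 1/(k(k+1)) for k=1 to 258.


1/(k(k+1)) = 1/k - 1/(k+1) (partial fractions)
Telescoping: Σ = 1 - 1/259 = 258/259

Sum = 258/259


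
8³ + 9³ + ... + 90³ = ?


Σₖ₌8^90 k³ = [90·91/2]² − [7·8/2]²
= 16769025 − 784 = 16768241

Σk³ = 16768241


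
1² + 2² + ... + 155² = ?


n = 155
n(n+1)(2n+1)/6 = 155×156×311/6
= 7519980/6 = 1253330

Σk² = 1253330


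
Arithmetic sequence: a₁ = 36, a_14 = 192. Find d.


d = (aₙ - a₁)/(n-1)
= (192 - 36)/(14-1)
= 156/13 = 12

d = 12


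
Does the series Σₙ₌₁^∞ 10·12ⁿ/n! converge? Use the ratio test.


aₙ = 10·12^n/n!
a_{n+1}/aₙ = 12^(n+1)/(n+1)! × n!/12^n  (constant 10 cancels)
= 12/(n+1)
L = lim(n→∞) 12/(n+1) = 0
L < 1 → series CONVERGES

Converges (ratio test: L = 0 < 1)


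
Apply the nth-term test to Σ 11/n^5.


lim(n→∞) 11/n^5 = 0
lim aₙ = 0 → nth-term test is INCONCLUSIVE
(Need other tests; this is actually a convergent p-series with p=5 > 1)

Inconclusive (lim aₙ = 0; need another test)


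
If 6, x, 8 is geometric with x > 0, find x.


GM = √(6×8) = √48 = 6.9282

GM = 6.9282


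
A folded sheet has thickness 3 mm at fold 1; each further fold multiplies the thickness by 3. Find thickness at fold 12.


aₙ = a₁·r^(n-1)
= 3×3^11
= 3×177147
= 531441

a_12 = 531441


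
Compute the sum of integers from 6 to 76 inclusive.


Σₖ₌6^76 k = Σₖ₌₁^76 k − Σₖ₌₁^5 k
= 76·77/2 − 5·6/2
= 2926 − 15 = 2911

Σk = 2911


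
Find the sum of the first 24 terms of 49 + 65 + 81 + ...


aₙ = 49 + (24-1)×16 = 417
Sₙ = n(a₁+aₙ)/2 = 24×(49+417)/2
= 24×466/2 = 5592

S_24 = 5592


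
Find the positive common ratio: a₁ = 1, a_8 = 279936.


r^(n-1) = aₙ/a₁
r^7 = 279936/1 = 279936
r = 279936^(1/7)
= 6

r = 6


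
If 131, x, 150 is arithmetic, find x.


AM = (131 + 150)/2 = 281/2 = 140.5

AM = 140.5


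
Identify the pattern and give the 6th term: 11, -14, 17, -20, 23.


Pattern: alternating sign, magnitude arithmetic (d=3)
Terms: 11, -14, 17, -20, 23
Next term = -26

Next term = -26


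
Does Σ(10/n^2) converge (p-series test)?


p-series test: Σ c/n^p converges if p > 1, diverges if p ≤ 1 (constant c > 0 doesn't affect convergence).
p = 2
2 > 1 → CONVERGES

Converges (p = 2 > 1)


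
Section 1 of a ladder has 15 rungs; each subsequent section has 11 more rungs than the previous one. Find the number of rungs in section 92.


aₙ = a₁ + (n-1)d
= 15 + (92-1)×11
= 15 + 1001
= 1016

a_92 = 1016


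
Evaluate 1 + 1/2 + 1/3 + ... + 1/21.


H_21 = 1/1 + 1/2 + 1/3 + ... + 1/21
= 18858053/5173168
≈ 3.6454

H_21 = 18858053/5173168 ≈ 3.6454


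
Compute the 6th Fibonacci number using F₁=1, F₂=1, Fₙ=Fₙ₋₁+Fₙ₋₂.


Fibonacci sequence: 1, 1, 2, 3, 5, 8
F(6) = 8

F(6) = 8


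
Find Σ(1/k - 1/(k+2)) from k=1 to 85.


Telescoping with gap 2: two head and two tail terms survive.
= (1 + 1/2) - (1/86 + 1/87)
= 3/2 - 1/86 - 1/87 = 5525/3741

Sum = 5525/3741


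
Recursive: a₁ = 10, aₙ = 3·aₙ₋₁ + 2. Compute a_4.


Computing step by step:
a_1 = 10
a_2 = 32
a_3 = 98
a_4 = 296


a_4 = 296


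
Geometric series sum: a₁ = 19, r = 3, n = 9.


Sₙ = 19×(3^9 - 1)/(3 - 1)
= 19×(19683 - 1)/2
= 19×19682/2
= 186979

S_9 = 186979


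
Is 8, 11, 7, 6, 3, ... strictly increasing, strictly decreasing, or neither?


Differences: 3, -4, -1, -3
Difference at position 1 is +3 (> 0) but position 2 is -4 (< 0) — sequence both rises and falls
→ NOT monotonic

Not monotonic


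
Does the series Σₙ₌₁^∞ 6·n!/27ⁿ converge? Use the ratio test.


aₙ = 6·n!/27^n
a_{n+1}/aₙ = (n+1)!/27^(n+1) × 27^n/n!  (constant 6 cancels)
= (n+1)/27
L = lim(n→∞) (n+1)/27 = ∞
L > 1 → series DIVERGES

Diverges (ratio test: L = ∞ > 1)


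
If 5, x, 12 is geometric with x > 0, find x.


GM = √(5×12) = √60 = 7.746

GM = 7.746


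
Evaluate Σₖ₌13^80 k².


Σₖ₌13^80 k² = Σₖ₌₁^80 k² − Σₖ₌₁^12 k²
= 80·81·161/6 − 12·13·25/6
= 173880 − 650 = 173230

Σk² = 173230


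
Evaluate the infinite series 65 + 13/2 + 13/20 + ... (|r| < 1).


S∞ = a₁/(1-r) = 65/(1 - 1/10)
= 65/(9/10)
= 650/9

S∞ = 650/9


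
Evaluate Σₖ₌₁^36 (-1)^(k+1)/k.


S = 1 - 1/2 + 1/3 - 1/4 + 1/5 - 1/6 + 1/7 - 1/8 ± ...
= 0.6795
(Full series converges to +ln(2) ≈ +0.6931)

S_36 = 0.6795


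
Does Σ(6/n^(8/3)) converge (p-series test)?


p-series test: Σ c/n^p converges if p > 1, diverges if p ≤ 1 (constant c > 0 doesn't affect convergence).
p = 8/3
8/3 > 1 → CONVERGES

Converges (p = 8/3 > 1)


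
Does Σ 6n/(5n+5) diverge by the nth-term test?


lim(n→∞) 6n/(5n+5) = 6/5 = 6/5  (divide numerator and denominator by n)
lim aₙ = 6/5 ≠ 0 → series DIVERGES

Diverges (lim aₙ = 6/5 ≠ 0)


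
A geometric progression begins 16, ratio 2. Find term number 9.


aₙ = a₁·r^(n-1)
= 16×2^8
= 16×256
= 4096

a_9 = 4096


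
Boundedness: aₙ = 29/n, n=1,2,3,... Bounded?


a₁ = 29, a₂ = 29/2, a₃ = 29/3, ...
0 < aₙ ≤ 29 for all n ≥ 1
Lower bound: 0, Upper bound: 29
The sequence IS bounded

Bounded (0 < aₙ ≤ 29)


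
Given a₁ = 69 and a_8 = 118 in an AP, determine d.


d = (aₙ - a₁)/(n-1)
= (118 - 69)/(8-1)
= 49/7 = 7

d = 7


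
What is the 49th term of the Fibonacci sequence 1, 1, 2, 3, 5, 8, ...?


Fibonacci sequence: 1, 1, 2, 3, 5, 8, 13, 21, 34, 55, 89, ...
F(49) = 7778742049

F(49) = 7778742049


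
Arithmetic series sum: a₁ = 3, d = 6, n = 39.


aₙ = 3 + (39-1)×6 = 231
Sₙ = n(a₁+aₙ)/2 = 39×(3+231)/2
= 39×234/2 = 4563

S_39 = 4563


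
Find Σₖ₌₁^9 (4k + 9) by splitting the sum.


Σ(4k+9) = 4·Σk + 9·n
= 4·45 + 9·9
= 180 + 81 = 261

Σ = 261


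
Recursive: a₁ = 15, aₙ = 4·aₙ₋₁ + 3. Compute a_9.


Computing step by step:
a_1 = 15
a_2 = 63
a_3 = 255
a_4 = 1023
a_5 = 4095
a_6 = 16383
a_7 = 65535
a_8 = 262143
a_9 = 1048575


a_9 = 1048575


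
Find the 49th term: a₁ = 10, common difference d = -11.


aₙ = a₁ + (n-1)d
= 10 + (49-1)×-11
= 10 - 528
= -518

a_49 = -518


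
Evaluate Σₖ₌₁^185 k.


n(n+1)/2 = 185×186/2 = 34410/2 = 17205

Σk = 17205


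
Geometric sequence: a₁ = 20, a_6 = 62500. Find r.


r^(n-1) = aₙ/a₁
r^5 = 62500/20 = 3125
r = 3125^(1/5)
= 5

r = 5


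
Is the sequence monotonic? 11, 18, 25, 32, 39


Differences: 7, 7, 7, 7
All differences > 0 → strictly INCREASING

Monotonically increasing


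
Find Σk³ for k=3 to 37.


Σₖ₌3^37 k³ = [37·38/2]² − [2·3/2]²
= 494209 − 9 = 494200

Σk³ = 494200


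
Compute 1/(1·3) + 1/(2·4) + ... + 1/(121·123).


1/(k(k+2)) = (1/2)·(1/k - 1/(k+2)) (partial fractions)
Telescoping: Σ = (1/2)·(1 + 1/2 - 1/122 - 1/123) = 5566/7503

Sum = 5566/7503


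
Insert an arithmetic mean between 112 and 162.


AM = (112 + 162)/2 = 274/2 = 137

AM = 137


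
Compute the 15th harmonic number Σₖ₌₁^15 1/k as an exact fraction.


H_15 = 1/1 + 1/2 + 1/3 + ... + 1/15
= 1195757/360360
≈ 3.3182

H_15 = 1195757/360360 ≈ 3.3182


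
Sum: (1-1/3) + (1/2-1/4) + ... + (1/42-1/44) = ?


Telescoping with gap 2: two head and two tail terms survive.
= (1 + 1/2) - (1/43 + 1/44)
= 3/2 - 1/43 - 1/44 = 2751/1892

Sum = 2751/1892


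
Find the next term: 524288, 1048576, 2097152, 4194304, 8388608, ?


Pattern: powers of 2: 2ⁿ
Terms: 524288, 1048576, 2097152, 4194304, 8388608
Next term = 16777216

Next term = 16777216


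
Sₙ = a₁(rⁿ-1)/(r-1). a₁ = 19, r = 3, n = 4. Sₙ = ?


Sₙ = 19×(3^4 - 1)/(3 - 1)
= 19×(81 - 1)/2
= 19×80/2
= 760

S_4 = 760


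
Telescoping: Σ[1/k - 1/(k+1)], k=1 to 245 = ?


Telescoping: adjacent terms cancel.
= 1/1 - 1/246
= 1 - 1/246 = 245/246

Sum = 245/246


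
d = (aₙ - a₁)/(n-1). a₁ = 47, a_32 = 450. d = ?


d = (aₙ - a₁)/(n-1)
= (450 - 47)/(32-1)
= 403/31 = 13

d = 13


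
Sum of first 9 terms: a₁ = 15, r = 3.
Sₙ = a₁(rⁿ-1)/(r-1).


Sₙ = 15×(3^9 - 1)/(3 - 1)
= 15×(19683 - 1)/2
= 15×19682/2
= 147615

S_9 = 147615


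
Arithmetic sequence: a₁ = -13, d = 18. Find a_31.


aₙ = a₁ + (n-1)d
= -13 + (31-1)×18
= -13 + 540
= 527

a_31 = 527


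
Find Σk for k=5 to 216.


Σₖ₌5^216 k = Σₖ₌₁^216 k − Σₖ₌₁^4 k
= 216·217/2 − 4·5/2
= 23436 − 10 = 23426

Σk = 23426


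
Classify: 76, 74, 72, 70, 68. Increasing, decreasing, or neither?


Differences: -2, -2, -2, -2
All differences < 0 → strictly DECREASING

Monotonically decreasing


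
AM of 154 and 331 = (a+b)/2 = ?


AM = (154 + 331)/2 = 485/2 = 242.5

AM = 242.5


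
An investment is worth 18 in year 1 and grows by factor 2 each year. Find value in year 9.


aₙ = a₁·r^(n-1)
= 18×2^8
= 18×256
= 4608

a_9 = 4608


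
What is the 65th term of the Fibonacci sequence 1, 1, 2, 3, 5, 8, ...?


Fibonacci sequence: 1, 1, 2, 3, 5, 8, 13, 21, 34, 55, 89, ...
F(65) = 17167680177565

F(65) = 17167680177565


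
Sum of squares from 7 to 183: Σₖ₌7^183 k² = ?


Σₖ₌7^183 k² = Σₖ₌₁^183 k² − Σₖ₌₁^6 k²
= 183·184·367/6 − 6·7·13/6
= 2059604 − 91 = 2059513

Σk² = 2059513


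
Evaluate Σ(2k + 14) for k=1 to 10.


Σ(2k+14) = 2·Σk + 14·n
= 2·55 + 14·10
= 110 + 140 = 250

Σ = 250


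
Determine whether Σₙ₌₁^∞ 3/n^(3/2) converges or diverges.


p-series test: Σ c/n^p converges if p > 1, diverges if p ≤ 1 (constant c > 0 doesn't affect convergence).
p = 3/2
3/2 > 1 → CONVERGES

Converges (p = 3/2 > 1)


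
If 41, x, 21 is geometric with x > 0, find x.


GM = √(41×21) = √861 = 29.3428

GM = 29.3428


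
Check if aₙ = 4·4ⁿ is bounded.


aₙ = 4·4ⁿ → as n→∞, aₙ→∞ (since base 4 > 1)
No finite upper bound exists
The sequence is UNBOUNDED

Unbounded (aₙ → ∞ as n → ∞)


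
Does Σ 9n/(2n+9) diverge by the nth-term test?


lim(n→∞) 9n/(2n+9) = 9/2 = 9/2  (divide numerator and denominator by n)
lim aₙ = 9/2 ≠ 0 → series DIVERGES

Diverges (lim aₙ = 9/2 ≠ 0)


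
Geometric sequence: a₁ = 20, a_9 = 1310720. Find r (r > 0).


r^(n-1) = aₙ/a₁
r^8 = 1310720/20 = 65536
r = 65536^(1/8)
= ±4; taking r > 0 gives r = 4

r = 4


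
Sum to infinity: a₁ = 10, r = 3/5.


S∞ = a₁/(1-r) = 10/(1 - 3/5)
= 10/(2/5)
= 25

S∞ = 25


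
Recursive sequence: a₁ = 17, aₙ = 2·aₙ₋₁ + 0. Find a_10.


Computing step by step:
a_1 = 17
a_2 = 34
a_3 = 68
a_4 = 136
a_5 = 272
a_6 = 544
a_7 = 1088
a_8 = 2176
a_9 = 4352
a_10 = 8704


a_10 = 8704


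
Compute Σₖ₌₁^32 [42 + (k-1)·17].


aₙ = 42 + (32-1)×17 = 569
Sₙ = n(a₁+aₙ)/2 = 32×(42+569)/2
= 32×611/2 = 9776

S_32 = 9776


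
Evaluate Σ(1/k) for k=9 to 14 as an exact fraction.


Σₖ₌9^14 1/k = 1/9 + 1/10 + 1/11 + 1/12 + 1/13 + 1/14
= 96163/180180
≈ 0.5337

Sum = 96163/180180 ≈ 0.5337


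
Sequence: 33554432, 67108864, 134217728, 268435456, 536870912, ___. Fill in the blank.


Pattern: powers of 2: 2ⁿ
Terms: 33554432, 67108864, 134217728, 268435456, 536870912
Next term = 1073741824

Next term = 1073741824


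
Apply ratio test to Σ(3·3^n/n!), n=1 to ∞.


aₙ = 3·3^n/n!
a_{n+1}/aₙ = 3^(n+1)/(n+1)! × n!/3^n  (constant 3 cancels)
= 3/(n+1)
L = lim(n→∞) 3/(n+1) = 0
L < 1 → series CONVERGES

Converges (ratio test: L = 0 < 1)


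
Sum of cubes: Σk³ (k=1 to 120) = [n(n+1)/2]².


n(n+1)/2 = 120×121/2 = 7260
Σk³ = 7260² = 52707600

Σk³ = 52707600


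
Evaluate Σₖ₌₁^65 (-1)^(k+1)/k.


S = 1 - 1/2 + 1/3 - 1/4 + 1/5 - 1/6 + 1/7 - 1/8 ± ...
= 0.7008
(Full series converges to +ln(2) ≈ +0.6931)

S_65 = 0.7008


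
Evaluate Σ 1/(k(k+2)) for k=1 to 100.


1/(k(k+2)) = (1/2)·(1/k - 1/(k+2)) (partial fractions)
Telescoping: Σ = (1/2)·(1 + 1/2 - 1/101 - 1/102) = 7625/10302

Sum = 7625/10302


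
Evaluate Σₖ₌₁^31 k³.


n(n+1)/2 = 31×32/2 = 496
Σk³ = 496² = 246016

Σk³ = 246016


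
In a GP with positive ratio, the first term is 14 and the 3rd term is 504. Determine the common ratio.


r^(n-1) = aₙ/a₁
r^2 = 504/14 = 36
r = 36^(1/2)
= ±6; taking r > 0 gives r = 6

r = 6
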